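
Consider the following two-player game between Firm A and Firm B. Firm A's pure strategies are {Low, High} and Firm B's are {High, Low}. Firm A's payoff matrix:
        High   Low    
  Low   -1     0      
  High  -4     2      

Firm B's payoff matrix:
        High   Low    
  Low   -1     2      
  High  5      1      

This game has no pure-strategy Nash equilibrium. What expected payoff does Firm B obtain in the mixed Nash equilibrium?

11/7

For Firm B to be willing to mix, Firm B must be indifferent between High and Low, which pins down Firm A's mix.
  Firm B's expected payoff from High: p·(-1) + (1−p)·5 = -6p + 5
  Firm B's expected payoff from Low: p·2 + (1−p)·1 = p + 1
  -6p + 5 = p + 1  ⇒  -7p = -4  ⇒  p = 4/7.
At equilibrium Firm B is indifferent across columns, so Firm B's payoff equals the payoff from High: (4/7)·(-1) + (3/7)·5 = 11/7.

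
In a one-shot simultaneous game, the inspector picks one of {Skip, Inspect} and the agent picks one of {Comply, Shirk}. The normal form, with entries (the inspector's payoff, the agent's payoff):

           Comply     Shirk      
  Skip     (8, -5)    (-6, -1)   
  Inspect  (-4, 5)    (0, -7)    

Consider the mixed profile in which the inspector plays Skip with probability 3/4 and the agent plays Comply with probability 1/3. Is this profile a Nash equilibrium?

Yes

Check the agent's indifference given the inspector's mix p = 3/4:
  payoff from Comply = -5/2; payoff from Shirk = -5/2 — equal.
Check the inspector's indifference given the agent's mix q = 1/3:
  payoff from Skip = -4/3; payoff from Inspect = -4/3 — equal.
Both players are indifferent, so neither can profitably deviate.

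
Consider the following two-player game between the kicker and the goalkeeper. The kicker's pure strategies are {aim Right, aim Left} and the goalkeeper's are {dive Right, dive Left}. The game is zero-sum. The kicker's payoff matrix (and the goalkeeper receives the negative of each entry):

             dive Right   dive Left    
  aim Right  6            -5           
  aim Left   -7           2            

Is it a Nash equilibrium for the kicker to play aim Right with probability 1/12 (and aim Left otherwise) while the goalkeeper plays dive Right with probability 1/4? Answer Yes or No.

No

Given the kicker's mix p = 1/12, the goalkeeper's payoff from dive Right is 71/12 but from dive Left is -17/12. The goalkeeper strictly prefers dive Right, so the goalkeeper would not mix.
So the proposed profile is not a Nash equilibrium.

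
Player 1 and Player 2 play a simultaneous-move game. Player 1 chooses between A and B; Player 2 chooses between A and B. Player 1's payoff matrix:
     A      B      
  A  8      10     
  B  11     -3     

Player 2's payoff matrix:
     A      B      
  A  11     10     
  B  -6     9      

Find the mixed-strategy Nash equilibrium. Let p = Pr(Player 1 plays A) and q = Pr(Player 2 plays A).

For Player 2 to be willing to mix, Player 2 must be indifferent between A and B, which pins down Player 1's mix.
  Player 2's payoff to A: p·11 + (1−p)·(-6) = 17p - 6
  Player 2's payoff to B: p·10 + (1−p)·9 = p + 9
  17p - 6 = p + 9  ⇒  16p = 15  ⇒  p = 15/16.
In a mixed equilibrium Player 1 is indifferent between A and B; this condition fixes q.
  Player 1's payoff to A: q·8 + (1−q)·10 = -2q + 10
  Player 1's payoff to B: q·11 + (1−q)·(-3) = 14q - 3
  -2q + 10 = 14q - 3  ⇒  -16q = -13  ⇒  q = 13/16.

p = 15/16, q = 13/16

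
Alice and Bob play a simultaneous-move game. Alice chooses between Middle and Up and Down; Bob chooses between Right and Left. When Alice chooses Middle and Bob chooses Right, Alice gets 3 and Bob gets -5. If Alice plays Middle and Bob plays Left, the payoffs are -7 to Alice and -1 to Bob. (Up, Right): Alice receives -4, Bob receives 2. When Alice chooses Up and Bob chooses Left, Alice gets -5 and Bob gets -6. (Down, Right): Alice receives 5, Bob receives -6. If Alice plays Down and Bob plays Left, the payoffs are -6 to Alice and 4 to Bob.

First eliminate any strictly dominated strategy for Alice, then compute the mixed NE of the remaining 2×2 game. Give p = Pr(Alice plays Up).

p = 5/9

Alice's strategy Middle is strictly dominated by Down: 5 > 3 and -6 > -7. Eliminate Middle.
Bob's indifference between Right and Left determines Alice's mixing probability p:
  Bob's expected payoff from Right: p·2 + (1−p)·(-6) = 8p - 6
  Bob's expected payoff from Left: p·(-6) + (1−p)·4 = -10p + 4
  8p - 6 = -10p + 4  ⇒  18p = 10  ⇒  p = 5/9.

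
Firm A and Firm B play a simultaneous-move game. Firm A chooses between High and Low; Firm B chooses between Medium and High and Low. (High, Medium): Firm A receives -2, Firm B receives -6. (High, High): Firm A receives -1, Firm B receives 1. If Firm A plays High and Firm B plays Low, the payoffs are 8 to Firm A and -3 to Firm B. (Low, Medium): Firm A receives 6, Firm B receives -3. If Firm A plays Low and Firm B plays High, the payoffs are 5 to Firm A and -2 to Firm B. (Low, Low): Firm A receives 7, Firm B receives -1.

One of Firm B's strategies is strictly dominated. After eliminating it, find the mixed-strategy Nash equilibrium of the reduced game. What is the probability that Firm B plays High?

Firm B's strategy Medium is strictly dominated by Low: -3 > -6 and -1 > -3. Eliminate Medium.
Firm A's indifference between High and Low determines Firm B's mixing probability q:
  Firm A's expected payoff from High: q·(-1) + (1−q)·8 = -9q + 8
  Firm A's expected payoff from Low: q·5 + (1−q)·7 = -2q + 7
  -9q + 8 = -2q + 7  ⇒  -7q = -1  ⇒  q = 1/7.

q = 1/7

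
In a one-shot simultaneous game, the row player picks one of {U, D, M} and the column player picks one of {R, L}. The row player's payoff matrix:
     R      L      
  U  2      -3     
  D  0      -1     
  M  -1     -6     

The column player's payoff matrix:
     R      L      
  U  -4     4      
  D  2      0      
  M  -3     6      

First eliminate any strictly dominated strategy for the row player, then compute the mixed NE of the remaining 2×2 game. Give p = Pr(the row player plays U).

p = 1/5

The row player's strategy M is strictly dominated by U: 2 > -1 and -3 > -6. Eliminate M.
In a mixed equilibrium the column player is indifferent between R and L; this condition fixes p.
  the column player's expected payoff from R: p·(-4) + (1−p)·2 = -6p + 2
  the column player's expected payoff from L: p·4 + (1−p)·0 = 4p
  -6p + 2 = 4p  ⇒  -10p = -2  ⇒  p = 1/5.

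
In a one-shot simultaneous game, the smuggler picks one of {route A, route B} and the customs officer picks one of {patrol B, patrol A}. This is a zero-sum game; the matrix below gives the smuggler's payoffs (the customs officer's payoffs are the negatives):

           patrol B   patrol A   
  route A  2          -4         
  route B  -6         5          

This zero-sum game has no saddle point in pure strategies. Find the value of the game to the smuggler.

v = -14/17

The customs officer's mix must leave the smuggler indifferent between route A and route B.
  the smuggler's payoff to route A: q·2 + (1−q)·(-4) = 6q - 4
  the smuggler's payoff to route B: q·(-6) + (1−q)·5 = -11q + 5
  6q - 4 = -11q + 5  ⇒  17q = 9  ⇒  q = 9/17.
The value is the smuggler's expected payoff against this mix (using route A): (9/17)·2 + (8/17)·(-4) = -14/17.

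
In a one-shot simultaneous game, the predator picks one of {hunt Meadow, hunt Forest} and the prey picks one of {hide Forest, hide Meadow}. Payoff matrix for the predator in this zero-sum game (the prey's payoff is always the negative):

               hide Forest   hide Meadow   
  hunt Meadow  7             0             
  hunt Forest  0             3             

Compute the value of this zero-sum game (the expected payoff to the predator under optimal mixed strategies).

The predator's indifference between hunt Meadow and hunt Forest determines the prey's mixing probability q:
  the predator's payoff to hunt Meadow: q·7 + (1−q)·0 = 7q
  the predator's payoff to hunt Forest: q·0 + (1−q)·3 = -3q + 3
  7q = -3q + 3  ⇒  10q = 3  ⇒  q = 3/10.
The value is the predator's expected payoff against this mix (using hunt Meadow): (3/10)·7 + (7/10)·0 = 21/10.

v = 21/10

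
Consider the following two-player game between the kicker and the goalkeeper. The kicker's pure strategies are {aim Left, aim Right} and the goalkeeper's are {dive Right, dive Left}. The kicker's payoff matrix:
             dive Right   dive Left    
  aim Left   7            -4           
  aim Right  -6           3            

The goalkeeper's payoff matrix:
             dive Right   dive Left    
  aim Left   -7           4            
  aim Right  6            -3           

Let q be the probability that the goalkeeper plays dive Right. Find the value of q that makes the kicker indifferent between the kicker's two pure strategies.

q = 7/20

For the kicker to be willing to mix, the kicker must be indifferent between aim Left and aim Right, which pins down the goalkeeper's mix.
  the kicker's payoff to aim Left: q·7 + (1−q)·(-4) = 11q - 4
  the kicker's payoff to aim Right: q·(-6) + (1−q)·3 = -9q + 3
  11q - 4 = -9q + 3  ⇒  20q = 7  ⇒  q = 7/20.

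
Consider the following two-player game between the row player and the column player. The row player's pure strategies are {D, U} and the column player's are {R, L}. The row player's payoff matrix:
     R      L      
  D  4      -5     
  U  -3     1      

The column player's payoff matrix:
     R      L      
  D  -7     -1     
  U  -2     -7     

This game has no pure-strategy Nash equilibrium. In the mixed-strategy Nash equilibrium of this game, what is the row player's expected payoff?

-11/13

Set the row player's expected payoff from D equal to that from U:
  the row player's expected payoff from D: q·4 + (1−q)·(-5) = 9q - 5
  the row player's expected payoff from U: q·(-3) + (1−q)·1 = -4q + 1
  9q - 5 = -4q + 1  ⇒  13q = 6  ⇒  q = 6/13.
At equilibrium the row player is indifferent across rows, so the row player's payoff equals the payoff from D: (6/13)·4 + (7/13)·(-5) = -11/13.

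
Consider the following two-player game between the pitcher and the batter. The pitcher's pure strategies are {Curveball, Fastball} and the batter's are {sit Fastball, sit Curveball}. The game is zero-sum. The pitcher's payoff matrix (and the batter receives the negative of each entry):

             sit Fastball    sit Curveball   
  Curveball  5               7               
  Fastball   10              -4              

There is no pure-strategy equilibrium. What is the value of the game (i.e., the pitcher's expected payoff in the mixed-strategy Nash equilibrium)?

The pitcher's indifference between Curveball and Fastball determines the batter's mixing probability q:
  the pitcher's payoff to Curveball: q·5 + (1−q)·7 = -2q + 7
  the pitcher's payoff to Fastball: q·10 + (1−q)·(-4) = 14q - 4
  -2q + 7 = 14q - 4  ⇒  -16q = -11  ⇒  q = 11/16.
The value is the pitcher's expected payoff against this mix (using Curveball): (11/16)·5 + (5/16)·7 = 45/8.

v = 45/8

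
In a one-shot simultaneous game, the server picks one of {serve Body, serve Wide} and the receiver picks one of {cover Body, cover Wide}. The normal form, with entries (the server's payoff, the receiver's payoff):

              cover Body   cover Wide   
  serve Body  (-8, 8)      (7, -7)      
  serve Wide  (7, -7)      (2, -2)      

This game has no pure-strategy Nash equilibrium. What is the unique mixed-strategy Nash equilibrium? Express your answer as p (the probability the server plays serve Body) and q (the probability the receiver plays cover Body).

p = 1/4, q = 1/4

The receiver's indifference between cover Body and cover Wide determines the server's mixing probability p:
  the receiver's payoff to cover Body: p·8 + (1−p)·(-7) = 15p - 7
  the receiver's payoff to cover Wide: p·(-7) + (1−p)·(-2) = -5p - 2
  15p - 7 = -5p - 2  ⇒  20p = 5  ⇒  p = 1/4.
For the server to be willing to mix, the server must be indifferent between serve Body and serve Wide, which pins down the receiver's mix.
  the server's expected payoff from serve Body: q·(-8) + (1−q)·7 = -15q + 7
  the server's expected payoff from serve Wide: q·7 + (1−q)·2 = 5q + 2
  -15q + 7 = 5q + 2  ⇒  -20q = -5  ⇒  q = 1/4.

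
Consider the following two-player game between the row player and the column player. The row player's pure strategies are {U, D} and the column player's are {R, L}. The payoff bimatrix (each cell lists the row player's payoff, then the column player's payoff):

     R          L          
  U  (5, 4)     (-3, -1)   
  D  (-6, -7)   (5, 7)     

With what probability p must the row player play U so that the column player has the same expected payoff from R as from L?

Set the column player's expected payoff from R equal to that from L:
  the column player's expected payoff from R: p·4 + (1−p)·(-7) = 11p - 7
  the column player's expected payoff from L: p·(-1) + (1−p)·7 = -8p + 7
  11p - 7 = -8p + 7  ⇒  19p = 14  ⇒  p = 14/19.

p = 14/19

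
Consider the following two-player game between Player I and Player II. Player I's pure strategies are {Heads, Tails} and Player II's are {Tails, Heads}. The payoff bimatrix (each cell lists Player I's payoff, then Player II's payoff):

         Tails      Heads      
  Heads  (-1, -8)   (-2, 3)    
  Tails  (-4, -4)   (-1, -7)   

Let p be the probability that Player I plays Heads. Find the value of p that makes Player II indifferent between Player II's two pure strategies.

p = 3/14

For Player II to be willing to mix, Player II must be indifferent between Tails and Heads, which pins down Player I's mix.
  Player II's payoff from Tails: p·(-8) + (1−p)·(-4) = -4p - 4
  Player II's payoff from Heads: p·3 + (1−p)·(-7) = 10p - 7
  -4p - 4 = 10p - 7  ⇒  -14p = -3  ⇒  p = 3/14.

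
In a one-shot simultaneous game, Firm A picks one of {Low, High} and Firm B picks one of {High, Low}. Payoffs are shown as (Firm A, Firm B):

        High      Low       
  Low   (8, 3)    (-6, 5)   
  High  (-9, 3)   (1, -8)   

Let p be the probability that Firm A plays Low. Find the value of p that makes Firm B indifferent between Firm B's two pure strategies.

p = 11/13

Set Firm B's expected payoff from High equal to that from Low:
  Firm B's payoff to High: p·3 + (1−p)·3 = 3
  Firm B's payoff to Low: p·5 + (1−p)·(-8) = 13p - 8
  3 = 13p - 8  ⇒  -13p = -11  ⇒  p = 11/13.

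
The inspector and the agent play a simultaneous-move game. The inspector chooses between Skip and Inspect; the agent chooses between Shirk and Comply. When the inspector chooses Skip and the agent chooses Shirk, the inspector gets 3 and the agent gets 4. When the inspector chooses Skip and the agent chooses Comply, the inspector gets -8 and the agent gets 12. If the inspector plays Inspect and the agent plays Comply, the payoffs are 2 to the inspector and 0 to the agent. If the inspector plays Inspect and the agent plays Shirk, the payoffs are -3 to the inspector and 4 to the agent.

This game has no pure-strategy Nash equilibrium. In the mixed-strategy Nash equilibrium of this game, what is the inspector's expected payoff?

-9/8

For the inspector to be willing to mix, the inspector must be indifferent between Skip and Inspect, which pins down the agent's mix.
  the inspector's payoff from Skip: q·3 + (1−q)·(-8) = 11q - 8
  the inspector's payoff from Inspect: q·(-3) + (1−q)·2 = -5q + 2
  11q - 8 = -5q + 2  ⇒  16q = 10  ⇒  q = 5/8.
At equilibrium the inspector is indifferent across rows, so the inspector's payoff equals the payoff from Skip: (5/8)·3 + (3/8)·(-8) = -9/8.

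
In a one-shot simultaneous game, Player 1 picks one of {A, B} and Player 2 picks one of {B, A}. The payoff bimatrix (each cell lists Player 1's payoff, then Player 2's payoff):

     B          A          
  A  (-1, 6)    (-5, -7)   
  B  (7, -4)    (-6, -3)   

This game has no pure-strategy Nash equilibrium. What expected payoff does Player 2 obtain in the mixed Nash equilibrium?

Player 2's indifference between B and A determines Player 1's mixing probability p:
  Player 2's payoff from B: p·6 + (1−p)·(-4) = 10p - 4
  Player 2's payoff from A: p·(-7) + (1−p)·(-3) = -4p - 3
  10p - 4 = -4p - 3  ⇒  14p = 1  ⇒  p = 1/14.
At equilibrium Player 2 is indifferent across columns, so Player 2's payoff equals the payoff from B: (1/14)·6 + (13/14)·(-4) = -23/7.

-23/7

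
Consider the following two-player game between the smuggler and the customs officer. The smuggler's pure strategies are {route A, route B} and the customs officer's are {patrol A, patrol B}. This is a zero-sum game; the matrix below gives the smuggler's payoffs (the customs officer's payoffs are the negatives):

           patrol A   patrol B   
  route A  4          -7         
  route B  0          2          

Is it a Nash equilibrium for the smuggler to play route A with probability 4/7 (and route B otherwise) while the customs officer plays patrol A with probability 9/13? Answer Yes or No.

No

Given the smuggler's mix p = 4/7, the customs officer's payoff from patrol A is -16/7 but from patrol B is 22/7. The customs officer strictly prefers patrol B, so the customs officer would not mix.
So the proposed profile is not a Nash equilibrium.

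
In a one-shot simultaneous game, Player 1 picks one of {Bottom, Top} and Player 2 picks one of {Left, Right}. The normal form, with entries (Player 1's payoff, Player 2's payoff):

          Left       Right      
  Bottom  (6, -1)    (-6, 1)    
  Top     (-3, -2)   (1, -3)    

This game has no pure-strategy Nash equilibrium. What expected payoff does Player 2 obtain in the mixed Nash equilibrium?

-5/3

Set Player 2's expected payoff from Left equal to that from Right:
  Player 2's payoff to Left: p·(-1) + (1−p)·(-2) = p - 2
  Player 2's payoff to Right: p·1 + (1−p)·(-3) = 4p - 3
  p - 2 = 4p - 3  ⇒  -3p = -1  ⇒  p = 1/3.
At equilibrium Player 2 is indifferent across columns, so Player 2's payoff equals the payoff from Left: (1/3)·(-1) + (2/3)·(-2) = -5/3.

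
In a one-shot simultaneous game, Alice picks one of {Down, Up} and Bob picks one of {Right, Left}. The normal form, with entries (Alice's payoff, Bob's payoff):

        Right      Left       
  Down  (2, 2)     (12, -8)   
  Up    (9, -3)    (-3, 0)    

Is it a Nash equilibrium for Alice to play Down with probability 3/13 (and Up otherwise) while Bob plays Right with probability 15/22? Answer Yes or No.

Yes

Check Bob's indifference given Alice's mix p = 3/13:
  payoff from Right = -24/13; payoff from Left = -24/13 — equal.
Check Alice's indifference given Bob's mix q = 15/22:
  payoff from Down = 57/11; payoff from Up = 57/11 — equal.
Both players are indifferent, so neither can profitably deviate.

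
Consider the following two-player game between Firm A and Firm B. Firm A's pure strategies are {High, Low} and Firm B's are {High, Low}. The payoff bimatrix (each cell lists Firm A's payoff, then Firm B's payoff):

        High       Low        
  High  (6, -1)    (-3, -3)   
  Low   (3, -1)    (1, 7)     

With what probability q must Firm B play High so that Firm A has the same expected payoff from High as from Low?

Firm A's indifference between High and Low determines Firm B's mixing probability q:
  Firm A's payoff to High: q·6 + (1−q)·(-3) = 9q - 3
  Firm A's payoff to Low: q·3 + (1−q)·1 = 2q + 1
  9q - 3 = 2q + 1  ⇒  7q = 4  ⇒  q = 4/7.

q = 4/7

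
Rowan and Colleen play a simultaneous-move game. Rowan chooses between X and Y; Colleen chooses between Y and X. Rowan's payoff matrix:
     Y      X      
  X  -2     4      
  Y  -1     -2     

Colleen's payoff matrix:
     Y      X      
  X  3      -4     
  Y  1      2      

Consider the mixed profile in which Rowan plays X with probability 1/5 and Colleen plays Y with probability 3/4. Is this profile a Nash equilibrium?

No

Given Rowan's mix p = 1/5, Colleen's payoff from Y is 7/5 but from X is 4/5. Colleen strictly prefers Y, so Colleen would not mix.
So the proposed profile is not a Nash equilibrium.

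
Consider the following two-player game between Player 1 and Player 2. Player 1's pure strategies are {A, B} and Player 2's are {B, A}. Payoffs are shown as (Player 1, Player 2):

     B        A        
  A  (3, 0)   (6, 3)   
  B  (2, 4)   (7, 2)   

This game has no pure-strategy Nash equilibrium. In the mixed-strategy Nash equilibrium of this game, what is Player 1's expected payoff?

For Player 1 to be willing to mix, Player 1 must be indifferent between A and B, which pins down Player 2's mix.
  Player 1's expected payoff from A: q·3 + (1−q)·6 = -3q + 6
  Player 1's expected payoff from B: q·2 + (1−q)·7 = -5q + 7
  -3q + 6 = -5q + 7  ⇒  2q = 1  ⇒  q = 1/2.
At equilibrium Player 1 is indifferent across rows, so Player 1's payoff equals the payoff from A: (1/2)·3 + (1/2)·6 = 9/2.

9/2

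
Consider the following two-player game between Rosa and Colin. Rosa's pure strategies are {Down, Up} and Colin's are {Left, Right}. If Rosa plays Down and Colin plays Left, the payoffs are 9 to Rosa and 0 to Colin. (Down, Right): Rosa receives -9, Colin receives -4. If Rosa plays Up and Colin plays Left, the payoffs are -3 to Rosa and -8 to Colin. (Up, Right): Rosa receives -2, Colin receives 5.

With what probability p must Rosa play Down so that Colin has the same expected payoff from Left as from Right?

For Colin to be willing to mix, Colin must be indifferent between Left and Right, which pins down Rosa's mix.
  Colin's expected payoff from Left: p·0 + (1−p)·(-8) = 8p - 8
  Colin's expected payoff from Right: p·(-4) + (1−p)·5 = -9p + 5
  8p - 8 = -9p + 5  ⇒  17p = 13  ⇒  p = 13/17.

p = 13/17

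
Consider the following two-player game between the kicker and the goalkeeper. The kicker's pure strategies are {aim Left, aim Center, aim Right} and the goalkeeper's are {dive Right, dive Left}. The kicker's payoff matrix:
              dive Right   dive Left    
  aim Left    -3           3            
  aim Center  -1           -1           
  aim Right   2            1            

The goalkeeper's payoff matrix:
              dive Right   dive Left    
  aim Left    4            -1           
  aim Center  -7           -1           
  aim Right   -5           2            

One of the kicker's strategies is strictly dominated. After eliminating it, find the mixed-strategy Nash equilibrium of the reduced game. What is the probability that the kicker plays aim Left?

The kicker's strategy aim Center is strictly dominated by aim Right: 2 > -1 and 1 > -1. Eliminate aim Center.
The goalkeeper's indifference between dive Right and dive Left determines the kicker's mixing probability p:
  the goalkeeper's payoff from dive Right: p·4 + (1−p)·(-5) = 9p - 5
  the goalkeeper's payoff from dive Left: p·(-1) + (1−p)·2 = -3p + 2
  9p - 5 = -3p + 2  ⇒  12p = 7  ⇒  p = 7/12.

p = 7/12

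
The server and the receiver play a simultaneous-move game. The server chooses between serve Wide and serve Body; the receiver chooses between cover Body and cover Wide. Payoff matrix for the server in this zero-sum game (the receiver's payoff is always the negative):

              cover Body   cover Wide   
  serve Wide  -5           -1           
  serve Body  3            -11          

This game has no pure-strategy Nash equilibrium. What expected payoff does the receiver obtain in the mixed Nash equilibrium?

29/9

Set the receiver's expected payoff from cover Body equal to that from cover Wide:
  the receiver's expected payoff from cover Body: p·5 + (1−p)·(-3) = 8p - 3
  the receiver's expected payoff from cover Wide: p·1 + (1−p)·11 = -10p + 11
  8p - 3 = -10p + 11  ⇒  18p = 14  ⇒  p = 7/9.
At equilibrium the receiver is indifferent across columns, so the receiver's payoff equals the payoff from cover Body: (7/9)·5 + (2/9)·(-3) = 29/9.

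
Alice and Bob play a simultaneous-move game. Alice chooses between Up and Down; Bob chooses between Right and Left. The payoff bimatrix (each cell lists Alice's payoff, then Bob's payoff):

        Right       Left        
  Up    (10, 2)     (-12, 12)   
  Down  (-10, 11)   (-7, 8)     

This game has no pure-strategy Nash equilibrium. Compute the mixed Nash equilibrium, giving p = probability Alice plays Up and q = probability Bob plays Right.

Bob's indifference between Right and Left determines Alice's mixing probability p:
  Bob's payoff to Right: p·2 + (1−p)·11 = -9p + 11
  Bob's payoff to Left: p·12 + (1−p)·8 = 4p + 8
  -9p + 11 = 4p + 8  ⇒  -13p = -3  ⇒  p = 3/13.
In a mixed equilibrium Alice is indifferent between Up and Down; this condition fixes q.
  Alice's payoff from Up: q·10 + (1−q)·(-12) = 22q - 12
  Alice's payoff from Down: q·(-10) + (1−q)·(-7) = -3q - 7
  22q - 12 = -3q - 7  ⇒  25q = 5  ⇒  q = 1/5.

p = 3/13, q = 1/5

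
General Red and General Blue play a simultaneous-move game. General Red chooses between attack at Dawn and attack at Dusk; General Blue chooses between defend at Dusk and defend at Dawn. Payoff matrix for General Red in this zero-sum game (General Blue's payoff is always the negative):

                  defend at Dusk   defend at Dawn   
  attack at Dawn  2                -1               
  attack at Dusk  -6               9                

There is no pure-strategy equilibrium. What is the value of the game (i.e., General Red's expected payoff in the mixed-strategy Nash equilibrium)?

v = 2/3

General Red's indifference between attack at Dawn and attack at Dusk determines General Blue's mixing probability q:
  General Red's payoff to attack at Dawn: q·2 + (1−q)·(-1) = 3q - 1
  General Red's payoff to attack at Dusk: q·(-6) + (1−q)·9 = -15q + 9
  3q - 1 = -15q + 9  ⇒  18q = 10  ⇒  q = 5/9.
The value is General Red's expected payoff against this mix (using attack at Dawn): (5/9)·2 + (4/9)·(-1) = 2/3.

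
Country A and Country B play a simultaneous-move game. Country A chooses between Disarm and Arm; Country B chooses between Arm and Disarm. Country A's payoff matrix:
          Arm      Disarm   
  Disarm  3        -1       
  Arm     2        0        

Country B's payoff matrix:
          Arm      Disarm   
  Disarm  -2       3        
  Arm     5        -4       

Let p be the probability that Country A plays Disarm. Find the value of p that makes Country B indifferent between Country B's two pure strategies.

In a mixed equilibrium Country B is indifferent between Arm and Disarm; this condition fixes p.
  Country B's payoff from Arm: p·(-2) + (1−p)·5 = -7p + 5
  Country B's payoff from Disarm: p·3 + (1−p)·(-4) = 7p - 4
  -7p + 5 = 7p - 4  ⇒  -14p = -9  ⇒  p = 9/14.

p = 9/14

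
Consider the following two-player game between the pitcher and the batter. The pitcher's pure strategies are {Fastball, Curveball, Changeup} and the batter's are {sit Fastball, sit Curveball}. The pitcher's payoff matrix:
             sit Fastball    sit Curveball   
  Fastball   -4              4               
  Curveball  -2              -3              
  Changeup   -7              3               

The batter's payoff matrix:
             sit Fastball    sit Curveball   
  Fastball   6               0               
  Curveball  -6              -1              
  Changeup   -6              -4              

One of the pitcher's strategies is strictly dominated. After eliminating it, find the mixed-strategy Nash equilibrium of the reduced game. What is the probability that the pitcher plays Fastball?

p = 5/11

The pitcher's strategy Changeup is strictly dominated by Fastball: -4 > -7 and 4 > 3. Eliminate Changeup.
Set the batter's expected payoff from sit Fastball equal to that from sit Curveball:
  the batter's payoff from sit Fastball: p·6 + (1−p)·(-6) = 12p - 6
  the batter's payoff from sit Curveball: p·0 + (1−p)·(-1) = p - 1
  12p - 6 = p - 1  ⇒  11p = 5  ⇒  p = 5/11.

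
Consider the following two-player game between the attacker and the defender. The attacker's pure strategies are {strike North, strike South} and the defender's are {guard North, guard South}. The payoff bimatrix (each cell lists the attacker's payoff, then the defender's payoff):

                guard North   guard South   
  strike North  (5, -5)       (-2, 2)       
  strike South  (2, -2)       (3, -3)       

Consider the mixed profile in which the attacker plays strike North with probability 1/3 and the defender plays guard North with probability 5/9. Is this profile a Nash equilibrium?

Given the attacker's mix p = 1/3, the defender's payoff from guard North is -3 but from guard South is -4/3. The defender strictly prefers guard South, so the defender would not mix.
So the proposed profile is not a Nash equilibrium.

No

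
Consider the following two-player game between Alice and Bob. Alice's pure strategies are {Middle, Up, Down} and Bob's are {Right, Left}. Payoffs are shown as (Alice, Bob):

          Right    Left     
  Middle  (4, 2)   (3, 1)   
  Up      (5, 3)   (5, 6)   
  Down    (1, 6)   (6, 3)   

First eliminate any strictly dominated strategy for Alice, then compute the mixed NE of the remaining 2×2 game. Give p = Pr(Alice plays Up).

Alice's strategy Middle is strictly dominated by Up: 5 > 4 and 5 > 3. Eliminate Middle.
Bob's indifference between Right and Left determines Alice's mixing probability p:
  Bob's payoff to Right: p·3 + (1−p)·6 = -3p + 6
  Bob's payoff to Left: p·6 + (1−p)·3 = 3p + 3
  -3p + 6 = 3p + 3  ⇒  -6p = -3  ⇒  p = 1/2.

p = 1/2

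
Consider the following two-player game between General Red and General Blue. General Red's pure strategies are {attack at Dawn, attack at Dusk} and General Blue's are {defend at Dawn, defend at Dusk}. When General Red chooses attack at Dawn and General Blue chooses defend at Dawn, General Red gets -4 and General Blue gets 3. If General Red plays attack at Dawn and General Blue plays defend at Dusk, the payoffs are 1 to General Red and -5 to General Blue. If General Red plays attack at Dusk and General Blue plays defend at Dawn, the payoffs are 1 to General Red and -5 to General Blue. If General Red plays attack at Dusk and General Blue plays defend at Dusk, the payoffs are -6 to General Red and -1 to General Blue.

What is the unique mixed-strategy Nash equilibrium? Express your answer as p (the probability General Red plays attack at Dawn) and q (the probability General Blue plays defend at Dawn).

p = 1/3, q = 7/12

In a mixed equilibrium General Blue is indifferent between defend at Dawn and defend at Dusk; this condition fixes p.
  General Blue's payoff from defend at Dawn: p·3 + (1−p)·(-5) = 8p - 5
  General Blue's payoff from defend at Dusk: p·(-5) + (1−p)·(-1) = -4p - 1
  8p - 5 = -4p - 1  ⇒  12p = 4  ⇒  p = 1/3.
Set General Red's expected payoff from attack at Dawn equal to that from attack at Dusk:
  General Red's payoff to attack at Dawn: q·(-4) + (1−q)·1 = -5q + 1
  General Red's payoff to attack at Dusk: q·1 + (1−q)·(-6) = 7q - 6
  -5q + 1 = 7q - 6  ⇒  -12q = -7  ⇒  q = 7/12.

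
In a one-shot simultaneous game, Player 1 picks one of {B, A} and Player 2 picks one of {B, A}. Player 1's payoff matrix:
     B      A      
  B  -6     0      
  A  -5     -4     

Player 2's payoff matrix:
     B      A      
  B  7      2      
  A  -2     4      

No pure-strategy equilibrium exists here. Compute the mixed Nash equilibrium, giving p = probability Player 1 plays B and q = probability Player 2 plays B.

p = 6/11, q = 4/5

Player 2's indifference between B and A determines Player 1's mixing probability p:
  Player 2's payoff from B: p·7 + (1−p)·(-2) = 9p - 2
  Player 2's payoff from A: p·2 + (1−p)·4 = -2p + 4
  9p - 2 = -2p + 4  ⇒  11p = 6  ⇒  p = 6/11.
Set Player 1's expected payoff from B equal to that from A:
  Player 1's expected payoff from B: q·(-6) + (1−q)·0 = -6q
  Player 1's expected payoff from A: q·(-5) + (1−q)·(-4) = -q - 4
  -6q = -q - 4  ⇒  -5q = -4  ⇒  q = 4/5.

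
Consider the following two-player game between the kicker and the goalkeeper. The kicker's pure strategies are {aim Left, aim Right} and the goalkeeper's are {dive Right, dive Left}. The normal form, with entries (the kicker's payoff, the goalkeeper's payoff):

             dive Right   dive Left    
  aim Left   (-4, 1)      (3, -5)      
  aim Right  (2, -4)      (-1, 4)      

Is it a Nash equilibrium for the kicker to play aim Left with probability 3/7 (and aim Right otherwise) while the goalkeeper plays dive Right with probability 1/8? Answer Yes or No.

Given the kicker's mix p = 3/7, the goalkeeper's payoff from dive Right is -13/7 but from dive Left is 1/7. The goalkeeper strictly prefers dive Left, so the goalkeeper would not mix.
So the proposed profile is not a Nash equilibrium.

No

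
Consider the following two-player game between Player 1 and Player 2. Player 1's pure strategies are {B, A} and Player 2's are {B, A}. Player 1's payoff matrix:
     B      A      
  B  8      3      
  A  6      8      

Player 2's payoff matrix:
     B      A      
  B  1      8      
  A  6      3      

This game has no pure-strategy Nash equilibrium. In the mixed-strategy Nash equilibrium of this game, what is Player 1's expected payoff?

46/7

Player 2's mix must leave Player 1 indifferent between B and A.
  Player 1's expected payoff from B: q·8 + (1−q)·3 = 5q + 3
  Player 1's expected payoff from A: q·6 + (1−q)·8 = -2q + 8
  5q + 3 = -2q + 8  ⇒  7q = 5  ⇒  q = 5/7.
At equilibrium Player 1 is indifferent across rows, so Player 1's payoff equals the payoff from B: (5/7)·8 + (2/7)·3 = 46/7.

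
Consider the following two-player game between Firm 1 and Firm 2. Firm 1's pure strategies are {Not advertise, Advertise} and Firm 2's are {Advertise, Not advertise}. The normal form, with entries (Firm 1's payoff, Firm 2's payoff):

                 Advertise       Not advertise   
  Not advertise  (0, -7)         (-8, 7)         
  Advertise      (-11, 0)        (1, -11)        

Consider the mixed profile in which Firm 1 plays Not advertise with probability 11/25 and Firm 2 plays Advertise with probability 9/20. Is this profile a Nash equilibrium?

Yes

Check Firm 2's indifference given Firm 1's mix p = 11/25:
  payoff from Advertise = -77/25; payoff from Not advertise = -77/25 — equal.
Check Firm 1's indifference given Firm 2's mix q = 9/20:
  payoff from Not advertise = -22/5; payoff from Advertise = -22/5 — equal.
Both players are indifferent, so neither can profitably deviate.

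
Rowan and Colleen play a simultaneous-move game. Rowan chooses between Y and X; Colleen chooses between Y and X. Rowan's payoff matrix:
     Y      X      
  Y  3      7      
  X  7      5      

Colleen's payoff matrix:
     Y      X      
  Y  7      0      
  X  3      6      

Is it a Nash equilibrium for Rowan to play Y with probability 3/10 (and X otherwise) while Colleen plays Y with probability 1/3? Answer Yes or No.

Check Colleen's indifference given Rowan's mix p = 3/10:
  payoff from Y = 21/5; payoff from X = 21/5 — equal.
Check Rowan's indifference given Colleen's mix q = 1/3:
  payoff from Y = 17/3; payoff from X = 17/3 — equal.
Both players are indifferent, so neither can profitably deviate.

Yes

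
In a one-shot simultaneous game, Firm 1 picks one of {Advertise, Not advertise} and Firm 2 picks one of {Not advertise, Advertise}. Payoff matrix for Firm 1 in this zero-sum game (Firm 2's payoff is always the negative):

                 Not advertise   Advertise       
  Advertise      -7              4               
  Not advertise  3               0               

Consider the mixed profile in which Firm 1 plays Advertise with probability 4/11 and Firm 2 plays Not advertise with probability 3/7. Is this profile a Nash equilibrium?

No

Given Firm 1's mix p = 4/11, Firm 2's payoff from Not advertise is 7/11 but from Advertise is -16/11. Firm 2 strictly prefers Not advertise, so Firm 2 would not mix.
So the proposed profile is not a Nash equilibrium.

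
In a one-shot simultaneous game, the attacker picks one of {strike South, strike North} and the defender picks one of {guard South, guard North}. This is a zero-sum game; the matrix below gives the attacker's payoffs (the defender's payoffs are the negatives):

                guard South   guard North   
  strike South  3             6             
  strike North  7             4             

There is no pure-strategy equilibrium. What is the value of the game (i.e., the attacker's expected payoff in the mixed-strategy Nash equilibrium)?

v = 5

The attacker's indifference between strike South and strike North determines the defender's mixing probability q:
  the attacker's payoff from strike South: q·3 + (1−q)·6 = -3q + 6
  the attacker's payoff from strike North: q·7 + (1−q)·4 = 3q + 4
  -3q + 6 = 3q + 4  ⇒  -6q = -2  ⇒  q = 1/3.
The value is the attacker's expected payoff against this mix (using strike South): (1/3)·3 + (2/3)·6 = 5.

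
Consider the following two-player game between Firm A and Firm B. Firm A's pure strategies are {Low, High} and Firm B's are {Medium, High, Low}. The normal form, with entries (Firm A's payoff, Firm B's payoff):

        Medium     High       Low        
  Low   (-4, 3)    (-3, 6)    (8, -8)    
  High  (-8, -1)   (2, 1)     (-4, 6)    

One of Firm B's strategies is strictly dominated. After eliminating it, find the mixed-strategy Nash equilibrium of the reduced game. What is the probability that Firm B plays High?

q = 12/17

Firm B's strategy Medium is strictly dominated by High: 6 > 3 and 1 > -1. Eliminate Medium.
Firm A's indifference between Low and High determines Firm B's mixing probability q:
  Firm A's expected payoff from Low: q·(-3) + (1−q)·8 = -11q + 8
  Firm A's expected payoff from High: q·2 + (1−q)·(-4) = 6q - 4
  -11q + 8 = 6q - 4  ⇒  -17q = -12  ⇒  q = 12/17.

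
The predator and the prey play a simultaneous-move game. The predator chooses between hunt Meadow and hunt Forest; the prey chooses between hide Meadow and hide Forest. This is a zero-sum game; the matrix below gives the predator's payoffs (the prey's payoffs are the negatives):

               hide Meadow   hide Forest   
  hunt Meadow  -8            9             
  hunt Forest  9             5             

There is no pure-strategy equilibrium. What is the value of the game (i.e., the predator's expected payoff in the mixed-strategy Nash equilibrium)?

For the predator to be willing to mix, the predator must be indifferent between hunt Meadow and hunt Forest, which pins down the prey's mix.
  the predator's expected payoff from hunt Meadow: q·(-8) + (1−q)·9 = -17q + 9
  the predator's expected payoff from hunt Forest: q·9 + (1−q)·5 = 4q + 5
  -17q + 9 = 4q + 5  ⇒  -21q = -4  ⇒  q = 4/21.
The value is the predator's expected payoff against this mix (using hunt Meadow): (4/21)·(-8) + (17/21)·9 = 121/21.

v = 121/21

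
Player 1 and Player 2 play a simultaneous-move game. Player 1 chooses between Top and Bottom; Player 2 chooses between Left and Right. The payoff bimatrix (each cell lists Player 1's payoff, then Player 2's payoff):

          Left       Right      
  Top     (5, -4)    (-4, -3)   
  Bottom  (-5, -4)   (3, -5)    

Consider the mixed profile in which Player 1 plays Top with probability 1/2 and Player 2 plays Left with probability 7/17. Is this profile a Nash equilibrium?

Check Player 2's indifference given Player 1's mix p = 1/2:
  payoff from Left = -4; payoff from Right = -4 — equal.
Check Player 1's indifference given Player 2's mix q = 7/17:
  payoff from Top = -5/17; payoff from Bottom = -5/17 — equal.
Both players are indifferent, so neither can profitably deviate.

Yes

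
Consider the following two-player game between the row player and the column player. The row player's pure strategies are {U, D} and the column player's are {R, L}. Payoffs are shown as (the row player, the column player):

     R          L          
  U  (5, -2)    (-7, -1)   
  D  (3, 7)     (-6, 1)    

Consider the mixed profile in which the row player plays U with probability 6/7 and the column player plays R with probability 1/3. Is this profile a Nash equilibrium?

Yes

Check the column player's indifference given the row player's mix p = 6/7:
  payoff from R = -5/7; payoff from L = -5/7 — equal.
Check the row player's indifference given the column player's mix q = 1/3:
  payoff from U = -3; payoff from D = -3 — equal.
Both players are indifferent, so neither can profitably deviate.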